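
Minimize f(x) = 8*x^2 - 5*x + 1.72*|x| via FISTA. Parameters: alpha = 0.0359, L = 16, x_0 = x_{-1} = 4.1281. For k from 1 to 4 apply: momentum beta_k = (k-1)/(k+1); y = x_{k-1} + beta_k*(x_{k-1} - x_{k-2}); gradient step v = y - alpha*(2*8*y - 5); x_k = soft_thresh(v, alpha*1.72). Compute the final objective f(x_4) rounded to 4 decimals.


FISTA on f(x) = 8*x^2 - 5*x + 1.72*|x|
L = 16, alpha = 0.0359
Iteration 1: beta = 0.0, y = 4.1281 + 0.0*(4.1281 - 4.1281) = 4.1281
  grad(y) = 61.0496, v = y - alpha*grad = 1.9364
  prox(v) = soft_thresh(1.9364, 0.0617) = 1.8747
Iteration 2: beta = 0.3333, y = 1.8747 + 0.3333*(1.8747 - 4.1281) = 1.1235
  grad(y) = 12.9765, v = y - alpha*grad = 0.6577
  prox(v) = soft_thresh(0.6577, 0.0617) = 0.5959
Iteration 3: beta = 0.5, y = 0.5959 + 0.5*(0.5959 - 1.8747) = -0.0434
  grad(y) = -5.6952, v = y - alpha*grad = 0.161
  prox(v) = soft_thresh(0.161, 0.0617) = 0.0993
Iteration 4: beta = 0.6, y = 0.0993 + 0.6*(0.0993 - 0.5959) = -0.1987
  grad(y) = -8.1798, v = y - alpha*grad = 0.0949
  prox(v) = soft_thresh(0.0949, 0.0617) = 0.0332
f(x_4) = 8*0.0332^2 - 5*0.0332 + 1.72*|0.0332| = -0.1


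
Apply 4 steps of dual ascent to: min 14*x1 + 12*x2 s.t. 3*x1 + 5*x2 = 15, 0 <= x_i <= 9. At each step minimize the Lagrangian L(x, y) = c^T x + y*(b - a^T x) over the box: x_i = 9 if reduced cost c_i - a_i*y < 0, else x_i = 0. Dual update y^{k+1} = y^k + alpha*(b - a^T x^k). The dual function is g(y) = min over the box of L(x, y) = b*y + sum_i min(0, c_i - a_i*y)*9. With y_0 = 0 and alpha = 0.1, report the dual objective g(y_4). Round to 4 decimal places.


Dual ascent for LP: min 14*x1 + 12*x2, 3*x1 + 5*x2 = 15, 0 <= x_i <= 9
Step 1: y^k = 0.0, reduced costs: (14.0, 12.0)
  x^k = (0.0, 0.0), subgradient = b - a^T x = 15.0
  y^{k+1} = 0.0 + 0.1*15.0 = 1.5
Step 2: y^k = 1.5, reduced costs: (9.5, 4.5)
  x^k = (0.0, 0.0), subgradient = b - a^T x = 15.0
  y^{k+1} = 1.5 + 0.1*15.0 = 3.0
Step 3: y^k = 3.0, reduced costs: (5.0, -3.0)
  x^k = (0.0, 9.0), subgradient = b - a^T x = -30.0
  y^{k+1} = 3.0 + 0.1*-30.0 = 0.0
Step 4: y^k = 0.0, reduced costs: (14.0, 12.0)
  x^k = (0.0, 0.0), subgradient = b - a^T x = 15.0
  y^{k+1} = 0.0 + 0.1*15.0 = 1.5
Dual objective at y_4 = 1.5: reduced costs (9.5, 4.5), box minimizer x = (0.0, 0.0)
g(y_4) = b*y + (c1 - a1*y)*x1 + (c2 - a2*y)*x2 = 15*1.5 + 9.5*0.0 + 4.5*0.0 = 22.5 + 0.0 + 0.0 = 22.5


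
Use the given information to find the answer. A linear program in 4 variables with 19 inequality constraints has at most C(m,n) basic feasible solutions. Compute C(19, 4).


Each vertex corresponds to some choice of n active constraints out of m, so the number of vertices is at most C(m, n) = m! / (n!(m-n)!).
m = 19, n = 4
Numerator: 19 * 18 * 17 * 16
Denominator: 4! = 24
C(19, 4) = 3876


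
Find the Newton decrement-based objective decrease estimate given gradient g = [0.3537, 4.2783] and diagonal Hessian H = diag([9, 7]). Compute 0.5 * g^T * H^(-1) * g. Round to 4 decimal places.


Step 1: H is diagonal, so H^(-1) * g = [0.0393, 0.6112].
Step 2: g^T H^(-1) g = sum_i g_i^2 / H_ii
  = (0.3537)^2/9 + (4.2783)^2/7
  = 0.0139 + 2.6148 = 2.6287
Step 3: Objective decrease = 0.5 * g^T H^(-1) g = 1.3144


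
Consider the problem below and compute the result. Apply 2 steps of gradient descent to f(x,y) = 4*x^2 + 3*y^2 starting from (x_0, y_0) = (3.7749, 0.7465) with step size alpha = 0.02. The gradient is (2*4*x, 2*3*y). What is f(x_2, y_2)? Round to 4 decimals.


Gradient descent on f(x,y) = 4*x^2 + 3*y^2.
Starting point: (3.7749, 0.7465), alpha = 0.02
Step 1: grad_x = 2*4*3.7749 = 30.1992, grad_y = 2*3*0.7465 = 4.479
  x_1 = 3.7749 - 0.02*30.1992 = 3.1709
  y_1 = 0.7465 - 0.02*4.479 = 0.6569
Step 2: grad_x = 2*4*3.1709 = 25.3673, grad_y = 2*3*0.6569 = 3.9415
  x_2 = 3.1709 - 0.02*25.3673 = 2.6636
  y_2 = 0.6569 - 0.02*3.9415 = 0.5781
f(2.6636, 0.5781) = 4*2.6636^2 + 3*0.5781^2 = 29.381


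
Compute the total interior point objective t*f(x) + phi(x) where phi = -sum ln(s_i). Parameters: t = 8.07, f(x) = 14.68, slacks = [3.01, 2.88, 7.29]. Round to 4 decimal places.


Step 1: Compute log-barrier.
ln values: [1.1019, 1.0578, 1.9865]
phi = -(1.1019 + 1.0578 + 1.9865) = -4.1462
Step 2: Compute augmented objective.
t*f(x) = 8.07*14.68 = 118.4676
Total = 118.4676 - 4.1462 = 114.3214


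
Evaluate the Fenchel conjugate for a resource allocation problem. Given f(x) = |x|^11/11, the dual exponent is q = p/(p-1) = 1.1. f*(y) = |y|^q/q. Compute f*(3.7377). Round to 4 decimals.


The conjugate exponent q satisfies 1/p + 1/q = 1.
p = 11, so q = 11/(11 - 1) = 1.1
|y|^q = 3.7377^1.1 = 4.2645
f*(3.7377) = 4.2645 / 1.1 = 3.8768


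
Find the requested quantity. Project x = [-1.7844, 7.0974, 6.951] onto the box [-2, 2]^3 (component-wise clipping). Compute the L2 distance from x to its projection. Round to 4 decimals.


Project each component onto [-2, 2].
clip(-1.7844) = -1.7844, clip(7.0974) = 2.0, clip(6.951) = 2.0
Projection = [-1.7844, 2.0, 2.0]
Squared diffs: [0.0, 25.9835, 24.5124]
Distance = sqrt(50.4959) = 7.106


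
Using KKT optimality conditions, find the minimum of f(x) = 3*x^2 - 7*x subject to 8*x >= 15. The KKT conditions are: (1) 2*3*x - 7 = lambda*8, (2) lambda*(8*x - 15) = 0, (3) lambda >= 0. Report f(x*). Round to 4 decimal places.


Step 1: Try lambda = 0 (constraint inactive).
x_unc = 7/(2*3) = 1.1667
Check: 8*1.1667 = 9.3336 < 15 -- violated!
Step 2: Constraint must be active: 8*x = 15
x* = 15/8 = 1.875
lambda = (2*3*1.875 - 7)/8 = 0.5313
Step 3: Compute optimal value.
f(x*) = 3*1.875^2 - 7*1.875 = -2.5781


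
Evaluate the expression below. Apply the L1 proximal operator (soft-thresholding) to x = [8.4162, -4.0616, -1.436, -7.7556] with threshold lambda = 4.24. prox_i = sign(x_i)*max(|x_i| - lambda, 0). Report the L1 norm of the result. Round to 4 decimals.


Soft-thresholding with lambda = 4.24:
prox(8.4162) = sign(8.4162)*max(|8.4162| - 4.24, 0) = 4.1762
prox(-4.0616) = sign(-4.0616)*max(|-4.0616| - 4.24, 0) = 0.0
prox(-1.436) = sign(-1.436)*max(|-1.436| - 4.24, 0) = 0.0
prox(-7.7556) = sign(-7.7556)*max(|-7.7556| - 4.24, 0) = -3.5156
prox(x) = [4.1762, 0.0, 0.0, -3.5156]
||prox(x)||_1 = 4.1762 + 0.0 + 0.0 + 3.5156 = 7.6918


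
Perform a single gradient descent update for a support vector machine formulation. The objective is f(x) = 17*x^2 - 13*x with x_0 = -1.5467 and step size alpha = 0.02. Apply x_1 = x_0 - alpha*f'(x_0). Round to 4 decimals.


We compute the gradient at x_0 and apply the update.
f'(x) = 34*x - 13
f'(-1.5467) = 34*-1.5467 - 13 = -65.5878
x_1 = -1.5467 - 0.02*-65.5878 = -0.2349


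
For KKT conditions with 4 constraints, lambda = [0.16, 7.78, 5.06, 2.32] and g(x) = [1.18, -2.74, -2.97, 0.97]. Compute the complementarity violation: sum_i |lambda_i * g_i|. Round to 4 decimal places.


KKT complementary slackness check:
lambda_1 * g_1 = 0.16 * 1.18 = 0.1888
lambda_2 * g_2 = 7.78 * -2.74 = -21.3172
lambda_3 * g_3 = 5.06 * -2.97 = -15.0282
lambda_4 * g_4 = 2.32 * 0.97 = 2.2504
Total violation = 0.1888 + 21.3172 + 15.0282 + 2.2504 = 38.7846


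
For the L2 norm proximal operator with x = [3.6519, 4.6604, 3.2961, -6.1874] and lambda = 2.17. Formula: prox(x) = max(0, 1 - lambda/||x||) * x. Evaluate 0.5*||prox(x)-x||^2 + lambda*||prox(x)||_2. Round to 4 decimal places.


Step 1: Compute ||x||.
||x|| = 9.1763
Step 2: Compute scaling factor.
scale = max(0, 1 - 2.17/9.1763) = 0.7635
Step 3: prox(x) = [2.7883, 3.5583, 2.5166, -4.7242]
||prox(x)|| = 7.0063
Step 4: Proximal objective.
0.5*||prox-x||^2 = 2.3545
lambda*||prox|| = 15.2037
Total = 17.5581


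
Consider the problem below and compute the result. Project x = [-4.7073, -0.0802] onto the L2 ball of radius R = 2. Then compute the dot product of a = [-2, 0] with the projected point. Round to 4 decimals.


Step 1: Compute ||x|| (intermediates to 6 decimals).
||x|| = sqrt((-4.7073)^2 + (-0.0802)^2) = 4.707983
Step 2: Project.
Since ||x|| > R, scale = R/||x|| = 2/4.707983 = 0.42481, proj(x) = scale * x
proj(x) = [-1.999708, -0.03407]
Step 3: Dot product.
a^T * proj(x) = -2*(-1.999708) + 0*(-0.03407) = 3.9994


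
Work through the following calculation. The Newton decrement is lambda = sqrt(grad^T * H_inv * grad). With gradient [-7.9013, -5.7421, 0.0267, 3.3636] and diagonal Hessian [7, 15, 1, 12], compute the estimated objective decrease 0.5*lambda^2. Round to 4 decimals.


Step 1: H is diagonal, so H^(-1) * g = [-1.1288, -0.3828, 0.0267, 0.2803].
Step 2: g^T H^(-1) g = sum_i g_i^2 / H_ii
  = (-7.9013)^2/7 + (-5.7421)^2/15 + (0.0267)^2/1 + (3.3636)^2/12
  = 8.9186 + 2.1981 + 0.0007 + 0.9428 = 12.0603
Step 3: Objective decrease = 0.5 * g^T H^(-1) g = 6.0301


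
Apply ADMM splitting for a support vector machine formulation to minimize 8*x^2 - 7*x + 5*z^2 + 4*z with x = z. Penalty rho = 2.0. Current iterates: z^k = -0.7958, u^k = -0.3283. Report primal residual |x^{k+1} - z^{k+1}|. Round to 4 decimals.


ADMM iteration with rho = 2.0, z^k = -0.7958, u^k = -0.3283
Step 1: x-update.
Minimize 8*x^2 - 7*x + (2.0/2)*(x + 0.7958 - 0.3283)^2
FOC: (2*8 + 2.0)*x = 7 + 2.0*(-0.7958 + 0.3283)
x^{k+1} = 0.3369
Step 2: z-update.
Minimize 5*z^2 + 4*z + (2.0/2)*(0.3369 - z - 0.3283)^2
FOC: (2*5 + 2.0)*z = -4 + 2.0*(0.3369 - 0.3283)
z^{k+1} = -0.3319
Step 3: u-update.
u^{k+1} = -0.3283 + 0.3369 + 0.3319 = 0.3405
Step 4: Primal residual = |0.3369 + 0.3319| = 0.6688


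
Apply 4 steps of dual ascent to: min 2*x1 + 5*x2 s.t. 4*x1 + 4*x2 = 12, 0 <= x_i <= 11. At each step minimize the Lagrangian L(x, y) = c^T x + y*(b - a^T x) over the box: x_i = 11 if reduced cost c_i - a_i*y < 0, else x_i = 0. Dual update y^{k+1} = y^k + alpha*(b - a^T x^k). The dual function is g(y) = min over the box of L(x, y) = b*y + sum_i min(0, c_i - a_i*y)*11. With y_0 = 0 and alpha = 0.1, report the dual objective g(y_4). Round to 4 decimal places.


Dual ascent for LP: min 2*x1 + 5*x2, 4*x1 + 4*x2 = 12, 0 <= x_i <= 11
Step 1: y^k = 0.0, reduced costs: (2.0, 5.0)
  x^k = (0.0, 0.0), subgradient = b - a^T x = 12.0
  y^{k+1} = 0.0 + 0.1*12.0 = 1.2
Step 2: y^k = 1.2, reduced costs: (-2.8, 0.2)
  x^k = (11.0, 0.0), subgradient = b - a^T x = -32.0
  y^{k+1} = 1.2 + 0.1*-32.0 = -2.0
Step 3: y^k = -2.0, reduced costs: (10.0, 13.0)
  x^k = (0.0, 0.0), subgradient = b - a^T x = 12.0
  y^{k+1} = -2.0 + 0.1*12.0 = -0.8
Step 4: y^k = -0.8, reduced costs: (5.2, 8.2)
  x^k = (0.0, 0.0), subgradient = b - a^T x = 12.0
  y^{k+1} = -0.8 + 0.1*12.0 = 0.4
Dual objective at y_4 = 0.4: reduced costs (0.4, 3.4), box minimizer x = (0.0, 0.0)
g(y_4) = b*y + (c1 - a1*y)*x1 + (c2 - a2*y)*x2 = 12*0.4 + 0.4*0.0 + 3.4*0.0 = 4.8 + 0.0 + 0.0 = 4.8


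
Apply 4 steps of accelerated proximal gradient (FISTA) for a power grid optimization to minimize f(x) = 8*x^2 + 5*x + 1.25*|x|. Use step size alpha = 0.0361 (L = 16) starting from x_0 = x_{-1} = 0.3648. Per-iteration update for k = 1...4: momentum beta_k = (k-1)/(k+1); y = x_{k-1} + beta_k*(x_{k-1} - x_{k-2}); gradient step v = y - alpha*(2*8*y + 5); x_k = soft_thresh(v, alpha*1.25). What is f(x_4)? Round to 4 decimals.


FISTA on f(x) = 8*x^2 + 5*x + 1.25*|x|
L = 16, alpha = 0.0361
Iteration 1: beta = 0.0, y = 0.3648 + 0.0*(0.3648 - 0.3648) = 0.3648
  grad(y) = 10.8368, v = y - alpha*grad = -0.0264
  prox(v) = soft_thresh(-0.0264, 0.0451) = 0.0
Iteration 2: beta = 0.3333, y = 0.0 + 0.3333*(0.0 - 0.3648) = -0.1216
  grad(y) = 3.0544, v = y - alpha*grad = -0.2319
  prox(v) = soft_thresh(-0.2319, 0.0451) = -0.1867
Iteration 3: beta = 0.5, y = -0.1867 + 0.5*(-0.1867 - 0.0) = -0.2801
  grad(y) = 0.5183, v = y - alpha*grad = -0.2988
  prox(v) = soft_thresh(-0.2988, 0.0451) = -0.2537
Iteration 4: beta = 0.6, y = -0.2537 + 0.6*(-0.2537 + 0.1867) = -0.2939
  grad(y) = 0.2982, v = y - alpha*grad = -0.3046
  prox(v) = soft_thresh(-0.3046, 0.0451) = -0.2595
f(x_4) = 8*(-0.2595)^2 + 5*(-0.2595) + 1.25*|-0.2595| = -0.4344


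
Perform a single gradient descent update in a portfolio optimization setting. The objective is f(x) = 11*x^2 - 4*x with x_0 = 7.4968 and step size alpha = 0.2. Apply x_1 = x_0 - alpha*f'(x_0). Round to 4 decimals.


We compute the gradient at x_0 and apply the update.
f'(x) = 22*x - 4
f'(7.4968) = 22*7.4968 - 4 = 160.9296
x_1 = 7.4968 - 0.2*160.9296 = -24.6891


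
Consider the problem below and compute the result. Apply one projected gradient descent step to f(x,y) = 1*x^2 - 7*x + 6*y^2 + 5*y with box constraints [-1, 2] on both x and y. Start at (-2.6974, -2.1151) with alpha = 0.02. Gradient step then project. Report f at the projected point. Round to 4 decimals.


Step 1: Compute gradient at (-2.6974, -2.1151).
grad_x = 2*1*-2.6974 - 7 = -12.3948
grad_y = 2*6*-2.1151 + 5 = -20.3812
Step 2: Gradient step.
x_raw = -2.6974 - 0.02*-12.3948 = -2.4495
y_raw = -2.1151 - 0.02*-20.3812 = -1.7075
Step 3: Project onto [-1, 2].
x_proj = clip(-2.4495) = -1.0
y_proj = clip(-1.7075) = -1.0
Step 4: Evaluate f.
f(-1.0, -1.0) = 9.0


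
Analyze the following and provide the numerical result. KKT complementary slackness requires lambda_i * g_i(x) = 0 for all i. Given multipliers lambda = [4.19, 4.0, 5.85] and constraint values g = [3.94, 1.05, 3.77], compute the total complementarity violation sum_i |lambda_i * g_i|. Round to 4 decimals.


KKT complementary slackness check:
lambda_1 * g_1 = 4.19 * 3.94 = 16.5086
lambda_2 * g_2 = 4.0 * 1.05 = 4.2
lambda_3 * g_3 = 5.85 * 3.77 = 22.0545
Total violation = 16.5086 + 4.2 + 22.0545 = 42.7631


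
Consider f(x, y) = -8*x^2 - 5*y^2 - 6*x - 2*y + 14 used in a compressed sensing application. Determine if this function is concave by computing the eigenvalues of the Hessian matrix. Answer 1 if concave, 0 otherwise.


The Hessian of f(x,y) = -8*x^2 - 5*y^2 - 6*x - 2*y + 14 is:
H = [[-16, 0], [0, -10]]
Trace = -16 - 10 = -26
Determinant = -16*-10 - (0)^2 = 160
Discriminant = (-26)^2 - 4*160 = 36.0
Eigenvalues: lambda_1 = -16.0, lambda_2 = -10.0
The function is concave.

1


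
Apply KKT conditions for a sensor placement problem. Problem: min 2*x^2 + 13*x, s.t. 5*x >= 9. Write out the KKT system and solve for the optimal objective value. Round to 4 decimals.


Step 1: Try lambda = 0 (constraint inactive).
x_unc = -13/(2*2) = -3.25
Check: 5*-3.25 = -16.25 < 9 -- violated!
Step 2: Constraint must be active: 5*x = 9
x* = 9/5 = 1.8
lambda = (2*2*1.8 + 13)/5 = 4.04
Step 3: Compute optimal value.
f(x*) = 2*1.8^2 + 13*1.8 = 29.88


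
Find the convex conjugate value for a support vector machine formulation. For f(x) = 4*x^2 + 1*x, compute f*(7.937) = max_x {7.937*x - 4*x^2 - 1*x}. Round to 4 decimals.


f*(y) = sup_x {y*x - a*x^2 - b*x} = sup_x {(y-b)*x - a*x^2}
FOC: (y - b) - 2a*x = 0 => x* = (y - b)/(2a)
x* = (7.937 - 1)/(2*4) = 0.8671
f*(7.937) = (y-b)^2/(4a) = (7.937 - 1)^2/(4*4)
= 48.122/16 = 3.0076


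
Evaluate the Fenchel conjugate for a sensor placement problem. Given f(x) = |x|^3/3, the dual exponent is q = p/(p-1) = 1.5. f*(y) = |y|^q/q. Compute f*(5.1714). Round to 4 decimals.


The conjugate exponent q satisfies 1/p + 1/q = 1.
p = 3, so q = 3/(3 - 1) = 1.5
|y|^q = 5.1714^1.5 = 11.7601
f*(5.1714) = 11.7601 / 1.5 = 7.8401


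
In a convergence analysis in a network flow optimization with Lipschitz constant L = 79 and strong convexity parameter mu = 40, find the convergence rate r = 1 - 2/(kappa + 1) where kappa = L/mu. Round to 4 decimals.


Step 1: Compute the condition number.
kappa = L/mu = 79/40 = 1.975
Step 2: Compute the convergence rate.
r = 1 - 2/(kappa + 1) = 1 - 2*mu/(L + mu) = (L - mu)/(L + mu) = 39/119 = 0.3277


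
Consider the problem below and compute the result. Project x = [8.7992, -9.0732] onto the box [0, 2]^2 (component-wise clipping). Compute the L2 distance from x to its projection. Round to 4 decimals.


Project each component onto [0, 2].
clip(8.7992) = 2.0, clip(-9.0732) = 0.0
Projection = [2.0, 0.0]
Squared diffs: [46.2291, 82.323]
Distance = sqrt(128.5521) = 11.3381


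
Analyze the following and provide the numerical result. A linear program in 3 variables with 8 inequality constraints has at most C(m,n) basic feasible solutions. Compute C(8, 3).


Each vertex corresponds to some choice of n active constraints out of m, so the number of vertices is at most C(m, n) = m! / (n!(m-n)!).
m = 8, n = 3
Numerator: 8 * 7 * 6
Denominator: 3! = 6
C(8, 3) = 56


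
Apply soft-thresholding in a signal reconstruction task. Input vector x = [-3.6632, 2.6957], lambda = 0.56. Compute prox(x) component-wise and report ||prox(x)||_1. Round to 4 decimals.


Soft-thresholding with lambda = 0.56:
prox(-3.6632) = sign(-3.6632)*max(|-3.6632| - 0.56, 0) = -3.1032
prox(2.6957) = sign(2.6957)*max(|2.6957| - 0.56, 0) = 2.1357
prox(x) = [-3.1032, 2.1357]
||prox(x)||_1 = 3.1032 + 2.1357 = 5.2389


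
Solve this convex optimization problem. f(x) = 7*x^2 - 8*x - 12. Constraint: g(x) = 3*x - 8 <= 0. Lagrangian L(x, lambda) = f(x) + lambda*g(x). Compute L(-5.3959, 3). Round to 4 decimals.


Step 1: Evaluate f(x).
f(-5.3959) = 7*(-5.3959)^2 - 8*(-5.3959) - 12 = 234.9774
Step 2: Evaluate g(x).
g(-5.3959) = 3*-5.3959 - 8 = -24.1877
Step 3: Compute Lagrangian.
L = 234.9774 + 3*-24.1877 = 162.4143


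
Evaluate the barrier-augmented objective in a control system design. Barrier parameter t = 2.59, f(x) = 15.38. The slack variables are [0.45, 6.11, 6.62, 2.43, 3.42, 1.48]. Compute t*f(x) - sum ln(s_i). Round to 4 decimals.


Step 1: Compute log-barrier.
ln values: [-0.7985, 1.8099, 1.8901, 0.8879, 1.2296, 0.392]
phi = -(-0.7985 + 1.8099 + 1.8901 + 0.8879 + 1.2296 + 0.392) = -5.4111
Step 2: Compute augmented objective.
t*f(x) = 2.59*15.38 = 39.8342
Total = 39.8342 - 5.4111 = 34.4231


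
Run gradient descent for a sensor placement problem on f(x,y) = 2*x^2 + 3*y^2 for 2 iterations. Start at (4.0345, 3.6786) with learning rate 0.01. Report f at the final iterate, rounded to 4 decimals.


Gradient descent on f(x,y) = 2*x^2 + 3*y^2.
Starting point: (4.0345, 3.6786), alpha = 0.01
Step 1: grad_x = 2*2*4.0345 = 16.138, grad_y = 2*3*3.6786 = 22.0716
  x_1 = 4.0345 - 0.01*16.138 = 3.8731
  y_1 = 3.6786 - 0.01*22.0716 = 3.4579
Step 2: grad_x = 2*2*3.8731 = 15.4925, grad_y = 2*3*3.4579 = 20.7473
  x_2 = 3.8731 - 0.01*15.4925 = 3.7182
  y_2 = 3.4579 - 0.01*20.7473 = 3.2504
f(3.7182, 3.2504) = 2*3.7182^2 + 3*3.2504^2 = 59.3455


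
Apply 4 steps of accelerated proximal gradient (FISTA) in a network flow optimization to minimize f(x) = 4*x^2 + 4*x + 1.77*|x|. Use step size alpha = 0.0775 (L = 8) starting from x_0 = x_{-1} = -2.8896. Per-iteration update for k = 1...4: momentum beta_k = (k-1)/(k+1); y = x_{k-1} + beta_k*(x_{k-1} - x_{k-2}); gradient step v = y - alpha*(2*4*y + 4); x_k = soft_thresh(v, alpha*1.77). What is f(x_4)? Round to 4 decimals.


FISTA on f(x) = 4*x^2 + 4*x + 1.77*|x|
L = 8, alpha = 0.0775
Iteration 1: beta = 0.0, y = -2.8896 + 0.0*(-2.8896 + 2.8896) = -2.8896
  grad(y) = -19.1168, v = y - alpha*grad = -1.408
  prox(v) = soft_thresh(-1.408, 0.1372) = -1.2709
Iteration 2: beta = 0.3333, y = -1.2709 + 0.3333*(-1.2709 + 2.8896) = -0.7313
  grad(y) = -1.8504, v = y - alpha*grad = -0.5879
  prox(v) = soft_thresh(-0.5879, 0.1372) = -0.4507
Iteration 3: beta = 0.5, y = -0.4507 + 0.5*(-0.4507 + 1.2709) = -0.0406
  grad(y) = 3.6749, v = y - alpha*grad = -0.3254
  prox(v) = soft_thresh(-0.3254, 0.1372) = -0.1883
Iteration 4: beta = 0.6, y = -0.1883 + 0.6*(-0.1883 + 0.4507) = -0.0308
  grad(y) = 3.7536, v = y - alpha*grad = -0.3217
  prox(v) = soft_thresh(-0.3217, 0.1372) = -0.1845
f(x_4) = 4*(-0.1845)^2 + 4*(-0.1845) + 1.77*|-0.1845| = -0.2753


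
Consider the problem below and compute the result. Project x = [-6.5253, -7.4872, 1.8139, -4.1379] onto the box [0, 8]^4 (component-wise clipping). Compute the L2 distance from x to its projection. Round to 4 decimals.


Project each component onto [0, 8].
clip(-6.5253) = 0.0, clip(-7.4872) = 0.0, clip(1.8139) = 1.8139, clip(-4.1379) = 0.0
Projection = [0.0, 0.0, 1.8139, 0.0]
Squared diffs: [42.5795, 56.0582, 0.0, 17.1222]
Distance = sqrt(115.7599) = 10.7592


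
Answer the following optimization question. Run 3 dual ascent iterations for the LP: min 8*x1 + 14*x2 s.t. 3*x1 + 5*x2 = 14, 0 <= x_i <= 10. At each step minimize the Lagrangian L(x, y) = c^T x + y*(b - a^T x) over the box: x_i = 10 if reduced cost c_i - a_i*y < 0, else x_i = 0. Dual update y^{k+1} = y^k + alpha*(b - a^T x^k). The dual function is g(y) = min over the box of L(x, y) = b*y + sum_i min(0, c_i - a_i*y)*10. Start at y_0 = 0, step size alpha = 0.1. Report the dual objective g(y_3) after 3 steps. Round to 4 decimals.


Dual ascent for LP: min 8*x1 + 14*x2, 3*x1 + 5*x2 = 14, 0 <= x_i <= 10
Step 1: y^k = 0.0, reduced costs: (8.0, 14.0)
  x^k = (0.0, 0.0), subgradient = b - a^T x = 14.0
  y^{k+1} = 0.0 + 0.1*14.0 = 1.4
Step 2: y^k = 1.4, reduced costs: (3.8, 7.0)
  x^k = (0.0, 0.0), subgradient = b - a^T x = 14.0
  y^{k+1} = 1.4 + 0.1*14.0 = 2.8
Step 3: y^k = 2.8, reduced costs: (-0.4, 0.0)
  x^k = (10.0, 0.0), subgradient = b - a^T x = -16.0
  y^{k+1} = 2.8 + 0.1*-16.0 = 1.2
Dual objective at y_3 = 1.2: reduced costs (4.4, 8.0), box minimizer x = (0.0, 0.0)
g(y_3) = b*y + (c1 - a1*y)*x1 + (c2 - a2*y)*x2 = 14*1.2 + 4.4*0.0 + 8.0*0.0 = 16.8 + 0.0 + 0.0 = 16.8


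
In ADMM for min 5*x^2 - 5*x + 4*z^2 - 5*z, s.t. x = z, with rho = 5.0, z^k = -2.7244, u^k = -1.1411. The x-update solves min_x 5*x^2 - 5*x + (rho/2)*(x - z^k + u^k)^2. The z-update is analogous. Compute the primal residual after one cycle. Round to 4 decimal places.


ADMM iteration with rho = 5.0, z^k = -2.7244, u^k = -1.1411
Step 1: x-update.
Minimize 5*x^2 - 5*x + (5.0/2)*(x + 2.7244 - 1.1411)^2
FOC: (2*5 + 5.0)*x = 5 + 5.0*(-2.7244 + 1.1411)
x^{k+1} = -0.1944
Step 2: z-update.
Minimize 4*z^2 - 5*z + (5.0/2)*(-0.1944 - z - 1.1411)^2
FOC: (2*4 + 5.0)*z = 5 + 5.0*(-0.1944 - 1.1411)
z^{k+1} = -0.1291
Step 3: u-update.
u^{k+1} = -1.1411 - 0.1944 + 0.1291 = -1.2065
Step 4: Primal residual = |-0.1944 + 0.1291| = 0.0654


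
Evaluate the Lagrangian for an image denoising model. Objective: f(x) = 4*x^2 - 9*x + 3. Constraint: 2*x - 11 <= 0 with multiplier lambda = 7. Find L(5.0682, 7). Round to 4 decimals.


Step 1: Evaluate f(x).
f(5.0682) = 4*5.0682^2 - 9*5.0682 + 3 = 60.1328
Step 2: Evaluate g(x).
g(5.0682) = 2*5.0682 - 11 = -0.8636
Step 3: Compute Lagrangian.
L = 60.1328 + 7*-0.8636 = 54.0876


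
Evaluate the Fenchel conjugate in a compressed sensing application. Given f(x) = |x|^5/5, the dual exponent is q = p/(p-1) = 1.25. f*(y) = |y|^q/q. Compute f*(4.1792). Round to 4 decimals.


The conjugate exponent q satisfies 1/p + 1/q = 1.
p = 5, so q = 5/(5 - 1) = 1.25
|y|^q = 4.1792^1.25 = 5.9754
f*(4.1792) = 5.9754 / 1.25 = 4.7803


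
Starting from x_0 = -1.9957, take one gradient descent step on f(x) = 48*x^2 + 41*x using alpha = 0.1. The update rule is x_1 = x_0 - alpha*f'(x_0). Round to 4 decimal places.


We compute the gradient at x_0 and apply the update.
f'(x) = 96*x + 41
f'(-1.9957) = 96*-1.9957 + 41 = -150.5872
x_1 = -1.9957 - 0.1*-150.5872 = 13.063


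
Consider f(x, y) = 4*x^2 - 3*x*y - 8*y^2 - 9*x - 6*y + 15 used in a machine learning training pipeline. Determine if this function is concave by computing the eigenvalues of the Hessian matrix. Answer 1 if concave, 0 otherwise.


The Hessian of f(x,y) = 4*x^2 - 3*x*y - 8*y^2 - 9*x - 6*y + 15 is:
H = [[8, -3], [-3, -16]]
Trace = 8 - 16 = -8
Determinant = 8*-16 - (-3)^2 = -137
Discriminant = (-8)^2 - 4*-137 = 612.0
Eigenvalues: lambda_1 = -16.3693, lambda_2 = 8.3693
The function is not concave.

0


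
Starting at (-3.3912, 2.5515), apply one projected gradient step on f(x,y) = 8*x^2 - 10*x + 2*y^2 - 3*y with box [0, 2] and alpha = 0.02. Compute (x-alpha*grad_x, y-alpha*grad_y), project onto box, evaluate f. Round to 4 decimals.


Step 1: Compute gradient at (-3.3912, 2.5515).
grad_x = 2*8*-3.3912 - 10 = -64.2592
grad_y = 2*2*2.5515 - 3 = 7.206
Step 2: Gradient step.
x_raw = -3.3912 - 0.02*-64.2592 = -2.106
y_raw = 2.5515 - 0.02*7.206 = 2.4074
Step 3: Project onto [0, 2].
x_proj = clip(-2.106) = 0.0
y_proj = clip(2.4074) = 2.0
Step 4: Evaluate f.
f(0.0, 2.0) = 2.0


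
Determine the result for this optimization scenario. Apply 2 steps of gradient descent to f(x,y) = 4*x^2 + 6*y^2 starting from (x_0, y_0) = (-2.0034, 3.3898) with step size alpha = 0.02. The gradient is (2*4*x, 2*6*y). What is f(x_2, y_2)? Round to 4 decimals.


Gradient descent on f(x,y) = 4*x^2 + 6*y^2.
Starting point: (-2.0034, 3.3898), alpha = 0.02
Step 1: grad_x = 2*4*-2.0034 = -16.0272, grad_y = 2*6*3.3898 = 40.6776
  x_1 = -2.0034 - 0.02*-16.0272 = -1.6829
  y_1 = 3.3898 - 0.02*40.6776 = 2.5762
Step 2: grad_x = 2*4*-1.6829 = -13.4628, grad_y = 2*6*2.5762 = 30.915
  x_2 = -1.6829 - 0.02*-13.4628 = -1.4136
  y_2 = 2.5762 - 0.02*30.915 = 1.9579
f(-1.4136, 1.9579) = 4*(-1.4136)^2 + 6*1.9579^2 = 30.9944


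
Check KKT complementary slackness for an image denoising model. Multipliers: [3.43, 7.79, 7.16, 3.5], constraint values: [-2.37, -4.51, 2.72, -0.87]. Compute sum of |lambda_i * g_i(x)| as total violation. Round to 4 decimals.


KKT complementary slackness check:
lambda_1 * g_1 = 3.43 * -2.37 = -8.1291
lambda_2 * g_2 = 7.79 * -4.51 = -35.1329
lambda_3 * g_3 = 7.16 * 2.72 = 19.4752
lambda_4 * g_4 = 3.5 * -0.87 = -3.045
Total violation = 8.1291 + 35.1329 + 19.4752 + 3.045 = 65.7822


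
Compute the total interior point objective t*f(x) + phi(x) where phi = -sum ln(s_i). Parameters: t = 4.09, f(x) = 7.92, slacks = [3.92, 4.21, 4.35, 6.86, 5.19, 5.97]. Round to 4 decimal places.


Step 1: Compute log-barrier.
ln values: [1.3661, 1.4375, 1.4702, 1.9257, 1.6467, 1.7867]
phi = -(1.3661 + 1.4375 + 1.4702 + 1.9257 + 1.6467 + 1.7867) = -9.6329
Step 2: Compute augmented objective.
t*f(x) = 4.09*7.92 = 32.3928
Total = 32.3928 - 9.6329 = 22.7599


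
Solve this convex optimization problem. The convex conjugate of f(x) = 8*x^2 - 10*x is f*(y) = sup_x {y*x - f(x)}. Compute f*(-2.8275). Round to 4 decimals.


f*(y) = sup_x {y*x - a*x^2 - b*x} = sup_x {(y-b)*x - a*x^2}
FOC: (y - b) - 2a*x = 0 => x* = (y - b)/(2a)
x* = (-2.8275 + 10)/(2*8) = 0.4483
f*(-2.8275) = (y-b)^2/(4a) = (-2.8275 + 10)^2/(4*8)
= 51.4448/32 = 1.6076


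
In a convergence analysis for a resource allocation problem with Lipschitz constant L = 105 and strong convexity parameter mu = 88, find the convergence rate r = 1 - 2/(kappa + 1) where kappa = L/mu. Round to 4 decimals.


Step 1: Compute the condition number.
kappa = L/mu = 105/88 = 1.1932
Step 2: Compute the convergence rate.
r = 1 - 2/(kappa + 1) = 1 - 2*mu/(L + mu) = (L - mu)/(L + mu) = 17/193 = 0.0881


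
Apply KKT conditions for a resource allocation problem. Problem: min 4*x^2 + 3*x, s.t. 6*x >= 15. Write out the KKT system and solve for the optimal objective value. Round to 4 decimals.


Step 1: Try lambda = 0 (constraint inactive).
x_unc = -3/(2*4) = -0.375
Check: 6*-0.375 = -2.25 < 15 -- violated!
Step 2: Constraint must be active: 6*x = 15
x* = 15/6 = 2.5
lambda = (2*4*2.5 + 3)/6 = 3.8333
Step 3: Compute optimal value.
f(x*) = 4*2.5^2 + 3*2.5 = 32.5


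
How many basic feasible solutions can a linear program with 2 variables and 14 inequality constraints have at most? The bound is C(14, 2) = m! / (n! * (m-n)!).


Each vertex corresponds to some choice of n active constraints out of m, so the number of vertices is at most C(m, n) = m! / (n!(m-n)!).
m = 14, n = 2
Numerator: 14 * 13
Denominator: 2! = 2
C(14, 2) = 91


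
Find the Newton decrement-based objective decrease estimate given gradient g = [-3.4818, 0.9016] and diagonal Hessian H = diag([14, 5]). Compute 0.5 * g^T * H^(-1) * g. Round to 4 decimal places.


Step 1: H is diagonal, so H^(-1) * g = [-0.2487, 0.1803].
Step 2: g^T H^(-1) g = sum_i g_i^2 / H_ii
  = (-3.4818)^2/14 + (0.9016)^2/5
  = 0.8659 + 0.1626 = 1.0285
Step 3: Objective decrease = 0.5 * g^T H^(-1) g = 0.5143


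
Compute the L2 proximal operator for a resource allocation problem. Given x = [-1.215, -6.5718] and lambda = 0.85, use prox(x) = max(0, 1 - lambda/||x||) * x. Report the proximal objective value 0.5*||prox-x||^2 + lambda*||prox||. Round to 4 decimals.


Step 1: Compute ||x||.
||x|| = 6.6832
Step 2: Compute scaling factor.
scale = max(0, 1 - 0.85/6.6832) = 0.8728
Step 3: prox(x) = [-1.0605, -5.736]
||prox(x)|| = 5.8332
Step 4: Proximal objective.
0.5*||prox-x||^2 = 0.3613
lambda*||prox|| = 4.9582
Total = 5.3194


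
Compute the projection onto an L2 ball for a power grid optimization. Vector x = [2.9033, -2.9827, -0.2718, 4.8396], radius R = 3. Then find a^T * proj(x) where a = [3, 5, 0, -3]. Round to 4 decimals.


Step 1: Compute ||x|| (intermediates to 6 decimals).
||x|| = sqrt(2.9033^2 + (-2.9827)^2 + (-0.2718)^2 + 4.8396^2) = 6.389151
Step 2: Project.
Since ||x|| > R, scale = R/||x|| = 3/6.389151 = 0.469546, proj(x) = scale * x
proj(x) = [1.363233, -1.400515, -0.127623, 2.272415]
Step 3: Dot product.
a^T * proj(x) = 3*1.363233 + 5*(-1.400515) + 0*(-0.127623) - 3*2.272415 = -9.7301


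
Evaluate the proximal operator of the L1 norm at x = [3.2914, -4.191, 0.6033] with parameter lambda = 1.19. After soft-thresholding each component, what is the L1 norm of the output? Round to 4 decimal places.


Soft-thresholding with lambda = 1.19:
prox(3.2914) = sign(3.2914)*max(|3.2914| - 1.19, 0) = 2.1014
prox(-4.191) = sign(-4.191)*max(|-4.191| - 1.19, 0) = -3.001
prox(0.6033) = sign(0.6033)*max(|0.6033| - 1.19, 0) = 0.0
prox(x) = [2.1014, -3.001, 0.0]
||prox(x)||_1 = 2.1014 + 3.001 + 0.0 = 5.1024


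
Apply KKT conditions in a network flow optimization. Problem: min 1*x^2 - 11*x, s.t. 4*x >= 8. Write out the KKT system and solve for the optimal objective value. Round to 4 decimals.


Step 1: Try lambda = 0 (constraint inactive).
Stationarity: 2*1*x - 11 = 0
x* = 11/(2*1) = 5.5
Check constraint: 4*5.5 = 22.0 >= 8 -- satisfied.
Step 2: Compute optimal value.
f(x*) = 1*5.5^2 - 11*5.5 = -30.25


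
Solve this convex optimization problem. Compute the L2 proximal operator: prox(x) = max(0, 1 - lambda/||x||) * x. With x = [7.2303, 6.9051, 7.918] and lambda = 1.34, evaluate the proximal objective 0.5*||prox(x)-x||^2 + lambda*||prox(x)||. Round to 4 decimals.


Step 1: Compute ||x||.
||x|| = 12.7535
Step 2: Compute scaling factor.
scale = max(0, 1 - 1.34/12.7535) = 0.8949
Step 3: prox(x) = [6.4706, 6.1796, 7.0861]
||prox(x)|| = 11.4135
Step 4: Proximal objective.
0.5*||prox-x||^2 = 0.8978
lambda*||prox|| = 15.2941
Total = 16.1919


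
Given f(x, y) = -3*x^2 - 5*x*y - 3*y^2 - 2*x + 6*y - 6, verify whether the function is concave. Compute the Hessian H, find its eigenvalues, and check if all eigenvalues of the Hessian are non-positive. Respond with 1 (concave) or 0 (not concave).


The Hessian of f(x,y) = -3*x^2 - 5*x*y - 3*y^2 - 2*x + 6*y - 6 is:
H = [[-6, -5], [-5, -6]]
Trace = -6 - 6 = -12
Determinant = -6*-6 - (-5)^2 = 11
Discriminant = (-12)^2 - 4*11 = 100.0
Eigenvalues: lambda_1 = -11.0, lambda_2 = -1.0
The function is concave.

1


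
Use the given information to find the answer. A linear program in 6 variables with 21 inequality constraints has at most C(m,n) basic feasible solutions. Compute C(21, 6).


Each vertex corresponds to some choice of n active constraints out of m, so the number of vertices is at most C(m, n) = m! / (n!(m-n)!).
m = 21, n = 6
Numerator: 21 * 20 * 19 * 18 * 17 * 16
Denominator: 6! = 720
C(21, 6) = 54264


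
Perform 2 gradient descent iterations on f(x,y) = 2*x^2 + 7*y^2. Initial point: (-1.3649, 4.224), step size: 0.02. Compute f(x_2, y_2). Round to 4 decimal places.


Gradient descent on f(x,y) = 2*x^2 + 7*y^2.
Starting point: (-1.3649, 4.224), alpha = 0.02
Step 1: grad_x = 2*2*-1.3649 = -5.4596, grad_y = 2*7*4.224 = 59.136
  x_1 = -1.3649 - 0.02*-5.4596 = -1.2557
  y_1 = 4.224 - 0.02*59.136 = 3.0413
Step 2: grad_x = 2*2*-1.2557 = -5.0228, grad_y = 2*7*3.0413 = 42.5779
  x_2 = -1.2557 - 0.02*-5.0228 = -1.1553
  y_2 = 3.0413 - 0.02*42.5779 = 2.1897
f(-1.1553, 2.1897) = 2*(-1.1553)^2 + 7*2.1897^2 = 36.2334


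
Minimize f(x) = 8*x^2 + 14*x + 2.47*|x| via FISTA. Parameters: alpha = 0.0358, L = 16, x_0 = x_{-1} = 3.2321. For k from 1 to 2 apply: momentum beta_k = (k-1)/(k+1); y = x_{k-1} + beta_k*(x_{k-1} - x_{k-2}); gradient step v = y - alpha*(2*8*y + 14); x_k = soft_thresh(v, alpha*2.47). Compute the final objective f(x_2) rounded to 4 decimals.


FISTA on f(x) = 8*x^2 + 14*x + 2.47*|x|
L = 16, alpha = 0.0358
Iteration 1: beta = 0.0, y = 3.2321 + 0.0*(3.2321 - 3.2321) = 3.2321
  grad(y) = 65.7136, v = y - alpha*grad = 0.8796
  prox(v) = soft_thresh(0.8796, 0.0884) = 0.7911
Iteration 2: beta = 0.3333, y = 0.7911 + 0.3333*(0.7911 - 3.2321) = -0.0225
  grad(y) = 13.6395, v = y - alpha*grad = -0.5108
  prox(v) = soft_thresh(-0.5108, 0.0884) = -0.4224
f(x_2) = 8*(-0.4224)^2 + 14*(-0.4224) + 2.47*|-0.4224| = -3.4429


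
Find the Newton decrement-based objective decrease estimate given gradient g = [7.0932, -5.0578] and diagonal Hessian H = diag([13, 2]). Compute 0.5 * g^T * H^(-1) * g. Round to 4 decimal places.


Step 1: H is diagonal, so H^(-1) * g = [0.5456, -2.5289].
Step 2: g^T H^(-1) g = sum_i g_i^2 / H_ii
  = (7.0932)^2/13 + (-5.0578)^2/2
  = 3.8703 + 12.7907 = 16.6609
Step 3: Objective decrease = 0.5 * g^T H^(-1) g = 8.3305


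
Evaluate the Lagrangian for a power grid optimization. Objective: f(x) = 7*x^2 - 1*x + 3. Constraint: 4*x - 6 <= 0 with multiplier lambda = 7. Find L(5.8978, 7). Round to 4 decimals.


Step 1: Evaluate f(x).
f(5.8978) = 7*5.8978^2 - 1*5.8978 + 3 = 240.5905
Step 2: Evaluate g(x).
g(5.8978) = 4*5.8978 - 6 = 17.5912
Step 3: Compute Lagrangian.
L = 240.5905 + 7*17.5912 = 363.7289


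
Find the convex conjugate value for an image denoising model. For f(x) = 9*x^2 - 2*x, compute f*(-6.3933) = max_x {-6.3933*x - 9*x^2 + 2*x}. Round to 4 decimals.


f*(y) = sup_x {y*x - a*x^2 - b*x} = sup_x {(y-b)*x - a*x^2}
FOC: (y - b) - 2a*x = 0 => x* = (y - b)/(2a)
x* = (-6.3933 + 2)/(2*9) = -0.2441
f*(-6.3933) = (y-b)^2/(4a) = (-6.3933 + 2)^2/(4*9)
= 19.3011/36 = 0.5361


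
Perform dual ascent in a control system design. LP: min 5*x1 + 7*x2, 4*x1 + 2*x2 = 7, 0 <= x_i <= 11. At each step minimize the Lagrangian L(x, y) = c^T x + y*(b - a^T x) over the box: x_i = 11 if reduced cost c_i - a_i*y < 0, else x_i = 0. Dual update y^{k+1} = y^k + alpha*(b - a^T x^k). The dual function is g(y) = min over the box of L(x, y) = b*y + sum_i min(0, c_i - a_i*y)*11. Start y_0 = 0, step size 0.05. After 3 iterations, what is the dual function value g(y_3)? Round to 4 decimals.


Dual ascent for LP: min 5*x1 + 7*x2, 4*x1 + 2*x2 = 7, 0 <= x_i <= 11
Step 1: y^k = 0.0, reduced costs: (5.0, 7.0)
  x^k = (0.0, 0.0), subgradient = b - a^T x = 7.0
  y^{k+1} = 0.0 + 0.05*7.0 = 0.35
Step 2: y^k = 0.35, reduced costs: (3.6, 6.3)
  x^k = (0.0, 0.0), subgradient = b - a^T x = 7.0
  y^{k+1} = 0.35 + 0.05*7.0 = 0.7
Step 3: y^k = 0.7, reduced costs: (2.2, 5.6)
  x^k = (0.0, 0.0), subgradient = b - a^T x = 7.0
  y^{k+1} = 0.7 + 0.05*7.0 = 1.05
Dual objective at y_3 = 1.05: reduced costs (0.8, 4.9), box minimizer x = (0.0, 0.0)
g(y_3) = b*y + (c1 - a1*y)*x1 + (c2 - a2*y)*x2 = 7*1.05 + 0.8*0.0 + 4.9*0.0 = 7.35 + 0.0 + 0.0 = 7.35


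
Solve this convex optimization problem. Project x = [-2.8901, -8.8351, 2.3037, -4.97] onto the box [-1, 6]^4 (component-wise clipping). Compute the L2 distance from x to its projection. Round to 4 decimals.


Project each component onto [-1, 6].
clip(-2.8901) = -1.0, clip(-8.8351) = -1.0, clip(2.3037) = 2.3037, clip(-4.97) = -1.0
Projection = [-1.0, -1.0, 2.3037, -1.0]
Squared diffs: [3.5725, 61.3888, 0.0, 15.7609]
Distance = sqrt(80.7222) = 8.9846


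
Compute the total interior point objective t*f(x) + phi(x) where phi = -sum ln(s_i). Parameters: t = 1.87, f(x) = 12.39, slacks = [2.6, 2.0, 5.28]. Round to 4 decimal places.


Step 1: Compute log-barrier.
ln values: [0.9555, 0.6931, 1.6639]
phi = -(0.9555 + 0.6931 + 1.6639) = -3.3126
Step 2: Compute augmented objective.
t*f(x) = 1.87*12.39 = 23.1693
Total = 23.1693 - 3.3126 = 19.8567


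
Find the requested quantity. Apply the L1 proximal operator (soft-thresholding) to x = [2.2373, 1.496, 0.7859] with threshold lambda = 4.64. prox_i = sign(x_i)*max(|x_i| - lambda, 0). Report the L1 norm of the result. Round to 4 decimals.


Soft-thresholding with lambda = 4.64:
prox(2.2373) = sign(2.2373)*max(|2.2373| - 4.64, 0) = 0.0
prox(1.496) = sign(1.496)*max(|1.496| - 4.64, 0) = 0.0
prox(0.7859) = sign(0.7859)*max(|0.7859| - 4.64, 0) = 0.0
prox(x) = [0.0, 0.0, 0.0]
||prox(x)||_1 = 0.0 + 0.0 + 0.0 = 0.0


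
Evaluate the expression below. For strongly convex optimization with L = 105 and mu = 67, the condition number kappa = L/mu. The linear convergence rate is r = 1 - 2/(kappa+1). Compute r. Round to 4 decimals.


Step 1: Compute the condition number.
kappa = L/mu = 105/67 = 1.5672
Step 2: Compute the convergence rate.
r = 1 - 2/(kappa + 1) = 1 - 2*mu/(L + mu) = (L - mu)/(L + mu) = 38/172 = 0.2209


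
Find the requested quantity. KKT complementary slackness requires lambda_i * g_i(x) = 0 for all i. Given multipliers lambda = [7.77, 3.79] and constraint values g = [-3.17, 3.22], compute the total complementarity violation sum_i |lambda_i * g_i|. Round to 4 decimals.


KKT complementary slackness check:
lambda_1 * g_1 = 7.77 * -3.17 = -24.6309
lambda_2 * g_2 = 3.79 * 3.22 = 12.2038
Total violation = 24.6309 + 12.2038 = 36.8347


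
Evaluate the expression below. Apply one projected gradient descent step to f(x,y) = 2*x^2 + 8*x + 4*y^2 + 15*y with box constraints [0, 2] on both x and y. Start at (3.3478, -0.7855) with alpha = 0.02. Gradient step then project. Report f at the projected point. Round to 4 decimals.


Step 1: Compute gradient at (3.3478, -0.7855).
grad_x = 2*2*3.3478 + 8 = 21.3912
grad_y = 2*4*-0.7855 + 15 = 8.716
Step 2: Gradient step.
x_raw = 3.3478 - 0.02*21.3912 = 2.92
y_raw = -0.7855 - 0.02*8.716 = -0.9598
Step 3: Project onto [0, 2].
x_proj = clip(2.92) = 2.0
y_proj = clip(-0.9598) = 0.0
Step 4: Evaluate f.
f(2.0, 0.0) = 24.0


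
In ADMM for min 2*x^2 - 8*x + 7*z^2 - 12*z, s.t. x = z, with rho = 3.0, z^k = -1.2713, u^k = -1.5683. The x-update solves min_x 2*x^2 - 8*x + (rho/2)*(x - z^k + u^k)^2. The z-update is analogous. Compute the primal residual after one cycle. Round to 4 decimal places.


ADMM iteration with rho = 3.0, z^k = -1.2713, u^k = -1.5683
Step 1: x-update.
Minimize 2*x^2 - 8*x + (3.0/2)*(x + 1.2713 - 1.5683)^2
FOC: (2*2 + 3.0)*x = 8 + 3.0*(-1.2713 + 1.5683)
x^{k+1} = 1.2701
Step 2: z-update.
Minimize 7*z^2 - 12*z + (3.0/2)*(1.2701 - z - 1.5683)^2
FOC: (2*7 + 3.0)*z = 12 + 3.0*(1.2701 - 1.5683)
z^{k+1} = 0.6533
Step 3: u-update.
u^{k+1} = -1.5683 + 1.2701 - 0.6533 = -0.9514
Step 4: Primal residual = |1.2701 - 0.6533| = 0.6169


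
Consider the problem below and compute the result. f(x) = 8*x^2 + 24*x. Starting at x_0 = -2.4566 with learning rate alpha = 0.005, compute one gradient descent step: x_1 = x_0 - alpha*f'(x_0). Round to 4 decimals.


We compute the gradient at x_0 and apply the update.
f'(x) = 16*x + 24
f'(-2.4566) = 16*-2.4566 + 24 = -15.3056
x_1 = -2.4566 - 0.005*-15.3056 = -2.3801


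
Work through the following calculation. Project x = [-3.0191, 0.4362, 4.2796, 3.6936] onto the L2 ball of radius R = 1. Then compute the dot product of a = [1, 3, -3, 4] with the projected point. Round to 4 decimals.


Step 1: Compute ||x|| (intermediates to 6 decimals).
||x|| = sqrt((-3.0191)^2 + 0.4362^2 + 4.2796^2 + 3.6936^2) = 6.42362
Step 2: Project.
Since ||x|| > R, scale = R/||x|| = 1/6.42362 = 0.155675, proj(x) = scale * x
proj(x) = [-0.469998, 0.067905, 0.666227, 0.575001]
Step 3: Dot product.
a^T * proj(x) = 1*(-0.469998) + 3*0.067905 - 3*0.666227 + 4*0.575001 = 0.035


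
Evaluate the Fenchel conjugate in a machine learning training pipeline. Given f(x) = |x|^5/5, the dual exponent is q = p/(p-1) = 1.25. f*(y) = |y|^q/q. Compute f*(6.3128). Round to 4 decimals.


The conjugate exponent q satisfies 1/p + 1/q = 1.
p = 5, so q = 5/(5 - 1) = 1.25
|y|^q = 6.3128^1.25 = 10.0064
f*(6.3128) = 10.0064 / 1.25 = 8.0051


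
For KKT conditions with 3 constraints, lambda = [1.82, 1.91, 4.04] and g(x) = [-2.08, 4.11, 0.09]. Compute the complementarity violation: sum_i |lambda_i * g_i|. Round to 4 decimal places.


KKT complementary slackness check:
lambda_1 * g_1 = 1.82 * -2.08 = -3.7856
lambda_2 * g_2 = 1.91 * 4.11 = 7.8501
lambda_3 * g_3 = 4.04 * 0.09 = 0.3636
Total violation = 3.7856 + 7.8501 + 0.3636 = 11.9993
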